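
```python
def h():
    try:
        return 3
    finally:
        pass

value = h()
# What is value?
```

Step-by-step execution trace:
1. `h()` enters try: `return 3` sets pending return value 3.
2. Before returning, `finally: pass` runs (no effect).
3. h() returns 3 → value = 3.
Result: 3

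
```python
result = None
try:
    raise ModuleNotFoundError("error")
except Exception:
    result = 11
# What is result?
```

Step-by-step execution trace:
1. `raise ModuleNotFoundError(...)` raises ModuleNotFoundError.
2. `except Exception` matches (ModuleNotFoundError is a subclass of Exception) → result = 11.
Result: 11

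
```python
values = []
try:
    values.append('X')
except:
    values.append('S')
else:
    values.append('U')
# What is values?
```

Step-by-step execution trace:
1. try: `values.append('X')` → values = ['X']. No exception raised.
2. `except` is skipped.
3. `else` runs (try completed without exception): `values.append('U')` → values = ['X', 'U'].
Result: ['X', 'U']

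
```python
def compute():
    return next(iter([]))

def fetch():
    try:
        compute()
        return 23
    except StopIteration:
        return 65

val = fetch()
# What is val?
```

Step-by-step execution trace:
1. `fetch()` calls `compute()`.
2. `compute()` evaluates `next(iter([]))`, which raises StopIteration; it propagates to the caller.
3. `return 23` is not reached.
4. `except StopIteration` in fetch matches → returns 65.
5. val = 65.
Result: 65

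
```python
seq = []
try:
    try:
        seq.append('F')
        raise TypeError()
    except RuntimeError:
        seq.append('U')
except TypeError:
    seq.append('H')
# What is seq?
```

Step-by-step execution trace:
1. Inner try: `seq.append('F')` → seq = ['F'].
2. `raise TypeError()` raises TypeError.
3. Inner `except RuntimeError` does not match TypeError; exception propagates to outer try.
4. Outer `except TypeError` matches → `seq.append('H')` → seq = ['F', 'H'].
Result: ['F', 'H']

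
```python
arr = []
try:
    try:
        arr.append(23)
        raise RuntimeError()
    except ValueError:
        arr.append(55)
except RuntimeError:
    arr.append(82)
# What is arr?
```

Step-by-step execution trace:
1. Inner try: `arr.append(23)` → arr = [23].
2. `raise RuntimeError()` raises RuntimeError.
3. Inner `except ValueError` does not match RuntimeError; exception propagates to outer try.
4. Outer `except RuntimeError` matches → `arr.append(82)` → arr = [23, 82].
Result: [23, 82]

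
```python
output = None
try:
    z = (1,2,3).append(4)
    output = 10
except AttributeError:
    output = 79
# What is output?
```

Step-by-step execution trace:
1. `z = (1,2,3).append(4)` raises AttributeError.
2. `output = 10` is not reached.
3. `except AttributeError` matches → output = 79.
Result: 79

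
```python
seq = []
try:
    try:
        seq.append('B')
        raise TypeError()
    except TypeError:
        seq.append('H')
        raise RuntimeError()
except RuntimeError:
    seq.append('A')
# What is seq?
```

Step-by-step execution trace:
1. Inner try: `seq.append('B')` → seq = ['B'].
2. `raise TypeError()` raises TypeError.
3. Inner `except TypeError` matches → `seq.append('H')` → seq = ['B', 'H'].
4. `raise RuntimeError()` raises RuntimeError; propagates to outer try.
5. Outer `except RuntimeError` matches → `seq.append('A')` → seq = ['B', 'H', 'A'].
Result: ['B', 'H', 'A']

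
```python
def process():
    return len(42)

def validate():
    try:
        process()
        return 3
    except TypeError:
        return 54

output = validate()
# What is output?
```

Step-by-step execution trace:
1. `validate()` calls `process()`.
2. `process()` evaluates `len(42)`, which raises TypeError; it propagates to the caller.
3. `return 3` is not reached.
4. `except TypeError` in validate matches → returns 54.
5. output = 54.
Result: 54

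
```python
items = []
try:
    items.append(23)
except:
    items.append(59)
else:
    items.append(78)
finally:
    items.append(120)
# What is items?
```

Step-by-step execution trace:
1. try: `items.append(23)` → items = [23]. No exception raised.
2. `except` is skipped.
3. `else` runs: `items.append(78)` → items = [23, 78].
4. `finally` always runs: `items.append(120)` → items = [23, 78, 120].
Result: [23, 78, 120]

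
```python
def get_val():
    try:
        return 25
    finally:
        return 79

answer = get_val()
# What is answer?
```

Step-by-step execution trace:
1. `get_val()` enters try: `return 25` sets pending return value 25.
2. Before returning, `finally: return 79` runs and overrides the pending return.
3. get_val() returns 79 → answer = 79.
Result: 79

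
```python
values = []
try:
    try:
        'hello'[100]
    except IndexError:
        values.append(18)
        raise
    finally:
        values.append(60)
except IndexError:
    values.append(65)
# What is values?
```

Step-by-step execution trace:
1. Inner try: `'hello'[100]` raises IndexError.
2. Inner `except IndexError` matches → `values.append(18)` → values = [18].
3. bare `raise` re-raises IndexError.
4. Inner `finally` runs during unwinding: `values.append(60)` → values = [18, 60].
5. Outer `except IndexError` matches → `values.append(65)` → values = [18, 60, 65].
Result: [18, 60, 65]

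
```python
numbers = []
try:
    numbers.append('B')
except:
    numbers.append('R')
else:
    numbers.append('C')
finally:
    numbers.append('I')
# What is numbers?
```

Step-by-step execution trace:
1. try: `numbers.append('B')` → numbers = ['B']. No exception raised.
2. `except` is skipped.
3. `else` runs: `numbers.append('C')` → numbers = ['B', 'C'].
4. `finally` always runs: `numbers.append('I')` → numbers = ['B', 'C', 'I'].
Result: ['B', 'C', 'I']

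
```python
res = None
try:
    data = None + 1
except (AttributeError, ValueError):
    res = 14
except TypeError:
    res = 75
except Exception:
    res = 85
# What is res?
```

Step-by-step execution trace:
1. `data = None + 1` raises TypeError.
2. `except (AttributeError, ValueError)` does not match TypeError; skipped.
3. `except TypeError` matches (exact type match) → res = 75.
4. `except Exception` is not reached.
Result: 75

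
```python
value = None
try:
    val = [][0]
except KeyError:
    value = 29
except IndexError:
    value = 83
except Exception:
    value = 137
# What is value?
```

Step-by-step execution trace:
1. `val = [][0]` raises IndexError.
2. `except KeyError` does not match IndexError; skipped.
3. `except IndexError` matches → value = 83.
4. Remaining except clauses are skipped.
Result: 83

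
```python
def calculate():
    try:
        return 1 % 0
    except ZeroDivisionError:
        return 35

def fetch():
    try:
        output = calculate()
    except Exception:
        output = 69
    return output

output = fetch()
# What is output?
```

Step-by-step execution trace:
1. `fetch()` calls `calculate()`.
2. In calculate: `1 % 0` raises ZeroDivisionError; `except ZeroDivisionError` catches it → returns 35.
3. In fetch: `output = calculate()` → output = 35. No exception reaches fetch.
4. `except Exception` is skipped; fetch returns 35.
5. output = 35.
Result: 35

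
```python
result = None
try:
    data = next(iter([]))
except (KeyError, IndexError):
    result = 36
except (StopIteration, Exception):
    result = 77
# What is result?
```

Step-by-step execution trace:
1. `data = next(iter([]))` raises StopIteration.
2. `except (KeyError, IndexError)` does not match StopIteration; skipped.
3. `except (StopIteration, Exception)` matches (StopIteration is in the tuple) → result = 77.
Result: 77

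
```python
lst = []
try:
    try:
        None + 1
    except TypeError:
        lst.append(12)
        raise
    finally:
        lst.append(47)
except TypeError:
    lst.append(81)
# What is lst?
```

Step-by-step execution trace:
1. Inner try: `None + 1` raises TypeError.
2. Inner `except TypeError` matches → `lst.append(12)` → lst = [12].
3. bare `raise` re-raises TypeError.
4. Inner `finally` runs during unwinding: `lst.append(47)` → lst = [12, 47].
5. Outer `except TypeError` matches → `lst.append(81)` → lst = [12, 47, 81].
Result: [12, 47, 81]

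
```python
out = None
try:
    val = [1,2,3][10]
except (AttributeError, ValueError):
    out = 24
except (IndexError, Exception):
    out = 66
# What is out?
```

Step-by-step execution trace:
1. `val = [1,2,3][10]` raises IndexError.
2. `except (AttributeError, ValueError)` does not match IndexError; skipped.
3. `except (IndexError, Exception)` matches (IndexError is in the tuple) → out = 66.
Result: 66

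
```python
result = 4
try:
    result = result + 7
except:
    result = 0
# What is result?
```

Step-by-step execution trace:
1. result starts at 4.
2. try: `result = result + 7` → result = 11. No exception raised.
3. `except` is skipped.
Result: 11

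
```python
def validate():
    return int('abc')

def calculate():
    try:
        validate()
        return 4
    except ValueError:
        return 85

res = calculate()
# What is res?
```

Step-by-step execution trace:
1. `calculate()` calls `validate()`.
2. `validate()` evaluates `int('abc')`, which raises ValueError; it propagates to the caller.
3. `return 4` is not reached.
4. `except ValueError` in calculate matches → returns 85.
5. res = 85.
Result: 85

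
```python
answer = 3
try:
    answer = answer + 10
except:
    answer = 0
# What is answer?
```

Step-by-step execution trace:
1. answer starts at 3.
2. try: `answer = answer + 10` → answer = 13. No exception raised.
3. `except` is skipped.
Result: 13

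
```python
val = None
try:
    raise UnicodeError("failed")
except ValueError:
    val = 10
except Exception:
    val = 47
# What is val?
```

Step-by-step execution trace:
1. `raise UnicodeError(...)` raises UnicodeError.
2. `except ValueError` matches (UnicodeError is a subclass of ValueError) → val = 10.
3. `except Exception` is not reached.
Result: 10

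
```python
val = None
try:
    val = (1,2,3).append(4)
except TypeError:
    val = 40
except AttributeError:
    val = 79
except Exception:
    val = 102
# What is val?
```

Step-by-step execution trace:
1. `val = (1,2,3).append(4)` raises AttributeError.
2. `except TypeError` does not match AttributeError; skipped.
3. `except AttributeError` matches → val = 79.
4. Remaining except clauses are skipped.
Result: 79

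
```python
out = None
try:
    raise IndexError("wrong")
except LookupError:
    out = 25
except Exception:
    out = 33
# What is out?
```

Step-by-step execution trace:
1. `raise IndexError(...)` raises IndexError.
2. `except LookupError` matches (IndexError is a subclass of LookupError) → out = 25.
3. `except Exception` is not reached.
Result: 25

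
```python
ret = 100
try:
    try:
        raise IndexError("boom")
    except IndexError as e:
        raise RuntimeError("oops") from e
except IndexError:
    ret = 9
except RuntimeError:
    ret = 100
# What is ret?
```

Step-by-step execution trace:
1. Inner try raises IndexError; inner `except IndexError as e` catches it.
2. `raise RuntimeError(...) from e` raises RuntimeError (IndexError is attached as __cause__, but only RuntimeError is active).
3. Outer `except IndexError` does not match RuntimeError; skipped.
4. Outer `except RuntimeError` matches → ret = 100.
Result: 100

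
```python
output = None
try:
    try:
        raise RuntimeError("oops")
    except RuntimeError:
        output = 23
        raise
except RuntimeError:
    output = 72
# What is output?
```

Step-by-step execution trace:
1. Inner try: `raise RuntimeError("oops")` raises RuntimeError.
2. Inner `except RuntimeError` matches → output = 23.
3. bare `raise` re-raises the same RuntimeError.
4. Outer `except RuntimeError` matches → output = 72.
Result: 72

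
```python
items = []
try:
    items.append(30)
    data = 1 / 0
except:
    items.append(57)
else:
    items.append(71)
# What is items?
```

Step-by-step execution trace:
1. try: `items.append(30)` → items = [30].
2. `data = 1 / 0` raises ZeroDivisionError.
3. bare `except` matches → `items.append(57)` → items = [30, 57].
4. `else` is skipped (an exception was raised).
Result: [30, 57]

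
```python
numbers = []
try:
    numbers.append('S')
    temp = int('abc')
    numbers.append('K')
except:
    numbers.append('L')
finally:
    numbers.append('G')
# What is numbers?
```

Step-by-step execution trace:
1. try: `numbers.append('S')` → numbers = ['S'].
2. `temp = int('abc')` raises ValueError; `numbers.append('K')` is not reached.
3. bare `except` matches → `numbers.append('L')` → numbers = ['S', 'L'].
4. finally always runs: `numbers.append('G')` → numbers = ['S', 'L', 'G'].
Result: ['S', 'L', 'G']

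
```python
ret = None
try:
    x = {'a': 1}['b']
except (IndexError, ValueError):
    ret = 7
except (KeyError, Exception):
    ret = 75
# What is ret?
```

Step-by-step execution trace:
1. `x = {'a': 1}['b']` raises KeyError.
2. `except (IndexError, ValueError)` does not match KeyError; skipped.
3. `except (KeyError, Exception)` matches (KeyError is in the tuple) → ret = 75.
Result: 75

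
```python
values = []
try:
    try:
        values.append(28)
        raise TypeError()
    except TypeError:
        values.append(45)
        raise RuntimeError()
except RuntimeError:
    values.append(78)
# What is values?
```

Step-by-step execution trace:
1. Inner try: `values.append(28)` → values = [28].
2. `raise TypeError()` raises TypeError.
3. Inner `except TypeError` matches → `values.append(45)` → values = [28, 45].
4. `raise RuntimeError()` raises RuntimeError; propagates to outer try.
5. Outer `except RuntimeError` matches → `values.append(78)` → values = [28, 45, 78].
Result: [28, 45, 78]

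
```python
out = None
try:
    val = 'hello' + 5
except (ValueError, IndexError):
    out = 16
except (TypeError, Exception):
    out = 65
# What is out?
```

Step-by-step execution trace:
1. `val = 'hello' + 5` raises TypeError.
2. `except (ValueError, IndexError)` does not match TypeError; skipped.
3. `except (TypeError, Exception)` matches (TypeError is in the tuple) → out = 65.
Result: 65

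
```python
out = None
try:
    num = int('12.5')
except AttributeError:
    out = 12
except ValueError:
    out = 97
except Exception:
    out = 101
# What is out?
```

Step-by-step execution trace:
1. `num = int('12.5')` raises ValueError.
2. `except AttributeError` does not match ValueError; skipped.
3. `except ValueError` matches → out = 97.
4. Remaining except clauses are skipped.
Result: 97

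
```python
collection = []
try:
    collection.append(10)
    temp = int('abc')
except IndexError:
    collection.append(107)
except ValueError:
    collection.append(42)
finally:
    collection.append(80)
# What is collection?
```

Step-by-step execution trace:
1. try: `collection.append(10)` → collection = [10].
2. `temp = int('abc')` raises ValueError.
3. `except IndexError` does not match ValueError; skipped.
4. `except ValueError` matches → `collection.append(42)` → collection = [10, 42].
5. finally always runs: `collection.append(80)` → collection = [10, 42, 80].
Result: [10, 42, 80]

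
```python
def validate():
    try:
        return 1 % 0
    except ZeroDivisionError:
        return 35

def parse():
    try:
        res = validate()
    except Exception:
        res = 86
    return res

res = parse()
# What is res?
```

Step-by-step execution trace:
1. `parse()` calls `validate()`.
2. In validate: `1 % 0` raises ZeroDivisionError; `except ZeroDivisionError` catches it → returns 35.
3. In parse: `res = validate()` → res = 35. No exception reaches parse.
4. `except Exception` is skipped; parse returns 35.
5. res = 35.
Result: 35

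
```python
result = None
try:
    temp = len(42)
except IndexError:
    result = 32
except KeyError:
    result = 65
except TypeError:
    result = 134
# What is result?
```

Step-by-step execution trace:
1. `temp = len(42)` raises TypeError.
2. `except IndexError` does not match TypeError; skipped.
3. `except KeyError` does not match TypeError; skipped.
4. `except TypeError` matches → result = 134.
Result: 134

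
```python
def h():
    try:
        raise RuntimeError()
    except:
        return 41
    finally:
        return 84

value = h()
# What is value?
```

Step-by-step execution trace:
1. `h()` enters try: `raise RuntimeError()` raises RuntimeError.
2. bare `except` matches → `return 41` sets pending return value 41.
3. Before returning, `finally: return 84` runs and overrides the pending return.
4. h() returns 84 → value = 84.
Result: 84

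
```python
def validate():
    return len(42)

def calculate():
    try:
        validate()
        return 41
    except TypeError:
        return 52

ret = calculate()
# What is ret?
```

Step-by-step execution trace:
1. `calculate()` calls `validate()`.
2. `validate()` evaluates `len(42)`, which raises TypeError; it propagates to the caller.
3. `return 41` is not reached.
4. `except TypeError` in calculate matches → returns 52.
5. ret = 52.
Result: 52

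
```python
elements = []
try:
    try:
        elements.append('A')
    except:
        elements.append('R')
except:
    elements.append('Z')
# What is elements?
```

Step-by-step execution trace:
1. Inner try: `elements.append('A')` → elements = ['A']. No exception raised.
2. Inner `except` is skipped.
3. Inner try completes normally; outer `except` is skipped.
Result: ['A']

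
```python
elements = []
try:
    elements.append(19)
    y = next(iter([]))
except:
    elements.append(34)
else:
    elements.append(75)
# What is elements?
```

Step-by-step execution trace:
1. try: `elements.append(19)` → elements = [19].
2. `y = next(iter([]))` raises StopIteration.
3. bare `except` matches → `elements.append(34)` → elements = [19, 34].
4. `else` is skipped (an exception was raised).
Result: [19, 34]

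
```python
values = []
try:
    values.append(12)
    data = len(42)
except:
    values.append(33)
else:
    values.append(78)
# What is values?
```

Step-by-step execution trace:
1. try: `values.append(12)` → values = [12].
2. `data = len(42)` raises TypeError.
3. bare `except` matches → `values.append(33)` → values = [12, 33].
4. `else` is skipped (an exception was raised).
Result: [12, 33]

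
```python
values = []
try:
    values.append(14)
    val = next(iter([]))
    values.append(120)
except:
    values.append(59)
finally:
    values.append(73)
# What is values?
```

Step-by-step execution trace:
1. try: `values.append(14)` → values = [14].
2. `val = next(iter([]))` raises StopIteration; `values.append(120)` is not reached.
3. bare `except` matches → `values.append(59)` → values = [14, 59].
4. finally always runs: `values.append(73)` → values = [14, 59, 73].
Result: [14, 59, 73]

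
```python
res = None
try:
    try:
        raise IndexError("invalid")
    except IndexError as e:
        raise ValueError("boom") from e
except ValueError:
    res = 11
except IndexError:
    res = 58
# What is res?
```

Step-by-step execution trace:
1. Inner try raises IndexError; inner `except IndexError as e` catches it.
2. `raise ValueError(...) from e` raises ValueError (IndexError is attached as __cause__, but only ValueError is active).
3. Outer `except ValueError` matches → res = 11.
4. `except IndexError` is not reached.
Result: 11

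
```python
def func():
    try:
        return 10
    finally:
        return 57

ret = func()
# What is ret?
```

Step-by-step execution trace:
1. `func()` enters try: `return 10` sets pending return value 10.
2. Before returning, `finally: return 57` runs and overrides the pending return.
3. func() returns 57 → ret = 57.
Result: 57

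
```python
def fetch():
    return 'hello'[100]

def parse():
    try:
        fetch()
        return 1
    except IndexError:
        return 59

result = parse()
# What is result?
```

Step-by-step execution trace:
1. `parse()` calls `fetch()`.
2. `fetch()` evaluates `'hello'[100]`, which raises IndexError; it propagates to the caller.
3. `return 1` is not reached.
4. `except IndexError` in parse matches → returns 59.
5. result = 59.
Result: 59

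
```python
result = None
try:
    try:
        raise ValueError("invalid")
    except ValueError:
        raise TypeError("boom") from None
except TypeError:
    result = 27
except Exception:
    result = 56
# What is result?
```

Step-by-step execution trace:
1. Inner try raises ValueError; inner `except ValueError` catches it.
2. `raise TypeError(...) from None` raises TypeError (from None suppresses __context__, but the active exception is still TypeError).
3. Outer `except TypeError` matches → result = 27.
4. `except Exception` is not reached.
Result: 27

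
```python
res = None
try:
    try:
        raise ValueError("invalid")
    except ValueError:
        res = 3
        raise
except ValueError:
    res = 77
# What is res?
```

Step-by-step execution trace:
1. Inner try: `raise ValueError("invalid")` raises ValueError.
2. Inner `except ValueError` matches → res = 3.
3. bare `raise` re-raises the same ValueError.
4. Outer `except ValueError` matches → res = 77.
Result: 77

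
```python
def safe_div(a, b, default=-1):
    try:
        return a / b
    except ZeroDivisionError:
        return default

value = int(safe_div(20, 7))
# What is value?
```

Step-by-step execution trace:
1. `safe_div(20, 7)` enters try: `return 20 / 7` → returns 2.857142857142857. No exception raised.
2. `except ZeroDivisionError` is skipped.
3. `int(2.857142857142857)` → 2 → value = 2.
Result: 2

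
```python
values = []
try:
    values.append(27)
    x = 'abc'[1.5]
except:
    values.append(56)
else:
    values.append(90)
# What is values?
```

Step-by-step execution trace:
1. try: `values.append(27)` → values = [27].
2. `x = 'abc'[1.5]` raises TypeError.
3. bare `except` matches → `values.append(56)` → values = [27, 56].
4. `else` is skipped (an exception was raised).
Result: [27, 56]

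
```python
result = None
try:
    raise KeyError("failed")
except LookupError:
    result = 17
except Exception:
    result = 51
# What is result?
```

Step-by-step execution trace:
1. `raise KeyError(...)` raises KeyError.
2. `except LookupError` matches (KeyError is a subclass of LookupError) → result = 17.
3. `except Exception` is not reached.
Result: 17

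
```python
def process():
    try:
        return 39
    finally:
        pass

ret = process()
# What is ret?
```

Step-by-step execution trace:
1. `process()` enters try: `return 39` sets pending return value 39.
2. Before returning, `finally: pass` runs (no effect).
3. process() returns 39 → ret = 39.
Result: 39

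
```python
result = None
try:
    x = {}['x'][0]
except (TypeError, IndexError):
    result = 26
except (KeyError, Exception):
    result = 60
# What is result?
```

Step-by-step execution trace:
1. `x = {}['x'][0]` raises KeyError.
2. `except (TypeError, IndexError)` does not match KeyError; skipped.
3. `except (KeyError, Exception)` matches (KeyError is in the tuple) → result = 60.
Result: 60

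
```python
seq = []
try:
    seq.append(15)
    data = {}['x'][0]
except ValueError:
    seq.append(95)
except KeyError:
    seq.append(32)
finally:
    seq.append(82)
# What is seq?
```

Step-by-step execution trace:
1. try: `seq.append(15)` → seq = [15].
2. `data = {}['x'][0]` raises KeyError.
3. `except ValueError` does not match KeyError; skipped.
4. `except KeyError` matches → `seq.append(32)` → seq = [15, 32].
5. finally always runs: `seq.append(82)` → seq = [15, 32, 82].
Result: [15, 32, 82]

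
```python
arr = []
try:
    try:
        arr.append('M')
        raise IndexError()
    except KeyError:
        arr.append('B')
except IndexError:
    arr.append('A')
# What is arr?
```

Step-by-step execution trace:
1. Inner try: `arr.append('M')` → arr = ['M'].
2. `raise IndexError()` raises IndexError.
3. Inner `except KeyError` does not match IndexError; exception propagates to outer try.
4. Outer `except IndexError` matches → `arr.append('A')` → arr = ['M', 'A'].
Result: ['M', 'A']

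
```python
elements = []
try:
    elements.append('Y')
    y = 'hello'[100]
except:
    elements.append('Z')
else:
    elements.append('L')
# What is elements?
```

Step-by-step execution trace:
1. try: `elements.append('Y')` → elements = ['Y'].
2. `y = 'hello'[100]` raises IndexError.
3. bare `except` matches → `elements.append('Z')` → elements = ['Y', 'Z'].
4. `else` is skipped (an exception was raised).
Result: ['Y', 'Z']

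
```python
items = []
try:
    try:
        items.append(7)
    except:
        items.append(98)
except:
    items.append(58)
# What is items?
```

Step-by-step execution trace:
1. Inner try: `items.append(7)` → items = [7]. No exception raised.
2. Inner `except` is skipped.
3. Inner try completes normally; outer `except` is skipped.
Result: [7]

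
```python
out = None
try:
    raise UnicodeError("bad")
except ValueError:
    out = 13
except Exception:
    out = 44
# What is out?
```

Step-by-step execution trace:
1. `raise UnicodeError(...)` raises UnicodeError.
2. `except ValueError` matches (UnicodeError is a subclass of ValueError) → out = 13.
3. `except Exception` is not reached.
Result: 13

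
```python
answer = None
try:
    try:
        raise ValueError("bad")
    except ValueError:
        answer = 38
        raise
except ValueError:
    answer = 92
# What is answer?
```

Step-by-step execution trace:
1. Inner try: `raise ValueError("bad")` raises ValueError.
2. Inner `except ValueError` matches → answer = 38.
3. bare `raise` re-raises the same ValueError.
4. Outer `except ValueError` matches → answer = 92.
Result: 92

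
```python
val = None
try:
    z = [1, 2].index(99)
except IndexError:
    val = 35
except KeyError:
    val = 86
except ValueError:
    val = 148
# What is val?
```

Step-by-step execution trace:
1. `z = [1, 2].index(99)` raises ValueError.
2. `except IndexError` does not match ValueError; skipped.
3. `except KeyError` does not match ValueError; skipped.
4. `except ValueError` matches → val = 148.
Result: 148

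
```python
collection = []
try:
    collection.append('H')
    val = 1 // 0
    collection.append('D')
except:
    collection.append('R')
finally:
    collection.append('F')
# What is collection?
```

Step-by-step execution trace:
1. try: `collection.append('H')` → collection = ['H'].
2. `val = 1 // 0` raises ZeroDivisionError; `collection.append('D')` is not reached.
3. bare `except` matches → `collection.append('R')` → collection = ['H', 'R'].
4. finally always runs: `collection.append('F')` → collection = ['H', 'R', 'F'].
Result: ['H', 'R', 'F']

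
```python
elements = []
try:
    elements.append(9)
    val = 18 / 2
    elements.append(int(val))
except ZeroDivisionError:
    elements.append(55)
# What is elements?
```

Step-by-step execution trace:
1. try: `elements.append(9)` → elements = [9].
2. `val = 18 / 2` → val = 9.0. No exception raised.
3. `elements.append(int(val))` → elements = [9, 9].
4. `except ZeroDivisionError` is skipped (no exception was raised).
Result: [9, 9]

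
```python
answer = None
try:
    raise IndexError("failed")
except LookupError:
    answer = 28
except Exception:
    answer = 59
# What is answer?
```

Step-by-step execution trace:
1. `raise IndexError(...)` raises IndexError.
2. `except LookupError` matches (IndexError is a subclass of LookupError) → answer = 28.
3. `except Exception` is not reached.
Result: 28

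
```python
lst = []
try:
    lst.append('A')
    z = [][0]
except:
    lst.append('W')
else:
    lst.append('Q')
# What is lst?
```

Step-by-step execution trace:
1. try: `lst.append('A')` → lst = ['A'].
2. `z = [][0]` raises IndexError.
3. bare `except` matches → `lst.append('W')` → lst = ['A', 'W'].
4. `else` is skipped (an exception was raised).
Result: ['A', 'W']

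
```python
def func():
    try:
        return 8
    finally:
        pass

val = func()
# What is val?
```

Step-by-step execution trace:
1. `func()` enters try: `return 8` sets pending return value 8.
2. Before returning, `finally: pass` runs (no effect).
3. func() returns 8 → val = 8.
Result: 8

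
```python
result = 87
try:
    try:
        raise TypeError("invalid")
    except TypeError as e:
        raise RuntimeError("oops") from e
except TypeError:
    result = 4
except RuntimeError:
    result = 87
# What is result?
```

Step-by-step execution trace:
1. Inner try raises TypeError; inner `except TypeError as e` catches it.
2. `raise RuntimeError(...) from e` raises RuntimeError (TypeError is attached as __cause__, but only RuntimeError is active).
3. Outer `except TypeError` does not match RuntimeError; skipped.
4. Outer `except RuntimeError` matches → result = 87.
Result: 87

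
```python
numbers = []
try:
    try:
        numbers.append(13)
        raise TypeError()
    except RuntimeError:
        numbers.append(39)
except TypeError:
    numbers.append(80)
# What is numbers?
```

Step-by-step execution trace:
1. Inner try: `numbers.append(13)` → numbers = [13].
2. `raise TypeError()` raises TypeError.
3. Inner `except RuntimeError` does not match TypeError; exception propagates to outer try.
4. Outer `except TypeError` matches → `numbers.append(80)` → numbers = [13, 80].
Result: [13, 80]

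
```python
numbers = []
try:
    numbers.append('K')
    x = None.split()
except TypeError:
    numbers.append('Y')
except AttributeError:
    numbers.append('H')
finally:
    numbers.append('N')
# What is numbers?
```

Step-by-step execution trace:
1. try: `numbers.append('K')` → numbers = ['K'].
2. `x = None.split()` raises AttributeError.
3. `except TypeError` does not match AttributeError; skipped.
4. `except AttributeError` matches → `numbers.append('H')` → numbers = ['K', 'H'].
5. finally always runs: `numbers.append('N')` → numbers = ['K', 'H', 'N'].
Result: ['K', 'H', 'N']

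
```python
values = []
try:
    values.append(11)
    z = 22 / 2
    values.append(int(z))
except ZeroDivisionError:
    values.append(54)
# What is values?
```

Step-by-step execution trace:
1. try: `values.append(11)` → values = [11].
2. `z = 22 / 2` → z = 11.0. No exception raised.
3. `values.append(int(z))` → values = [11, 11].
4. `except ZeroDivisionError` is skipped (no exception was raised).
Result: [11, 11]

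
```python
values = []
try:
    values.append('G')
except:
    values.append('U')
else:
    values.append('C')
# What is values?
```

Step-by-step execution trace:
1. try: `values.append('G')` → values = ['G']. No exception raised.
2. `except` is skipped.
3. `else` runs (try completed without exception): `values.append('C')` → values = ['G', 'C'].
Result: ['G', 'C']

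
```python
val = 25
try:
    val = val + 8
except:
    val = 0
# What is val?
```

Step-by-step execution trace:
1. val starts at 25.
2. try: `val = val + 8` → val = 33. No exception raised.
3. `except` is skipped.
Result: 33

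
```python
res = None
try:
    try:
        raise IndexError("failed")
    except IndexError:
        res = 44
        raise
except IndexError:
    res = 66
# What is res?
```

Step-by-step execution trace:
1. Inner try: `raise IndexError("failed")` raises IndexError.
2. Inner `except IndexError` matches → res = 44.
3. bare `raise` re-raises the same IndexError.
4. Outer `except IndexError` matches → res = 66.
Result: 66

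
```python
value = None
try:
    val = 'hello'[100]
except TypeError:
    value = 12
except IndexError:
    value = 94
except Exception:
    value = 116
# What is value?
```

Step-by-step execution trace:
1. `val = 'hello'[100]` raises IndexError.
2. `except TypeError` does not match IndexError; skipped.
3. `except IndexError` matches → value = 94.
4. Remaining except clauses are skipped.
Result: 94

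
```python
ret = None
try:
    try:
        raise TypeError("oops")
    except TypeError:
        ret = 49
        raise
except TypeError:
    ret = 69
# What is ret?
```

Step-by-step execution trace:
1. Inner try: `raise TypeError("oops")` raises TypeError.
2. Inner `except TypeError` matches → ret = 49.
3. bare `raise` re-raises the same TypeError.
4. Outer `except TypeError` matches → ret = 69.
Result: 69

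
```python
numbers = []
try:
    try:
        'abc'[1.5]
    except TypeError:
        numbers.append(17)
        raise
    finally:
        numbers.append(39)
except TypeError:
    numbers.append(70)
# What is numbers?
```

Step-by-step execution trace:
1. Inner try: `'abc'[1.5]` raises TypeError.
2. Inner `except TypeError` matches → `numbers.append(17)` → numbers = [17].
3. bare `raise` re-raises TypeError.
4. Inner `finally` runs during unwinding: `numbers.append(39)` → numbers = [17, 39].
5. Outer `except TypeError` matches → `numbers.append(70)` → numbers = [17, 39, 70].
Result: [17, 39, 70]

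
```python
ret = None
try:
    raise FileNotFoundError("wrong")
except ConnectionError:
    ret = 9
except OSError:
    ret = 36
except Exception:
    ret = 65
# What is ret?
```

Step-by-step execution trace:
1. `raise FileNotFoundError(...)` raises FileNotFoundError.
2. `except ConnectionError` does not match (FileNotFoundError is not a subclass of ConnectionError); skipped.
3. `except OSError` matches (FileNotFoundError is a subclass of OSError) → ret = 36.
4. `except Exception` is not reached.
Result: 36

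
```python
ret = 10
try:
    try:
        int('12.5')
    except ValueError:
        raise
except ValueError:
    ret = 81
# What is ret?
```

Step-by-step execution trace:
1. Inner try: `int('12.5')` raises ValueError.
2. Inner `except ValueError` matches; bare `raise` re-raises the same ValueError.
3. Outer `except ValueError` matches → ret = 81.
Result: 81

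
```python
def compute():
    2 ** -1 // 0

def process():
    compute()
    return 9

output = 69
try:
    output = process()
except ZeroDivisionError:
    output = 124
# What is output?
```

Step-by-step execution trace:
1. output starts at 69.
2. try: `process()` calls `compute()`.
3. `compute()` evaluates `2 ** -1 // 0`, which raises ZeroDivisionError; it propagates through process (uncaught).
4. `return 9` in process is not reached; the assignment to output does not complete.
5. `except ZeroDivisionError` matches → output = 124.
Result: 124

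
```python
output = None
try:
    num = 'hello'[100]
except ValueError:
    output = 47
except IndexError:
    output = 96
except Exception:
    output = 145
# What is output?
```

Step-by-step execution trace:
1. `num = 'hello'[100]` raises IndexError.
2. `except ValueError` does not match IndexError; skipped.
3. `except IndexError` matches → output = 96.
4. Remaining except clauses are skipped.
Result: 96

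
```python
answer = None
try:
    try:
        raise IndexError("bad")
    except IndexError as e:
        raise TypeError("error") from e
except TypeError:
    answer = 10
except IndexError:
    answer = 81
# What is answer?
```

Step-by-step execution trace:
1. Inner try raises IndexError; inner `except IndexError as e` catches it.
2. `raise TypeError(...) from e` raises TypeError (IndexError is attached as __cause__, but only TypeError is active).
3. Outer `except TypeError` matches → answer = 10.
4. `except IndexError` is not reached.
Result: 10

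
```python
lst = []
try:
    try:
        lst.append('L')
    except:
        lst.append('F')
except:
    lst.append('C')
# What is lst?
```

Step-by-step execution trace:
1. Inner try: `lst.append('L')` → lst = ['L']. No exception raised.
2. Inner `except` is skipped.
3. Inner try completes normally; outer `except` is skipped.
Result: ['L']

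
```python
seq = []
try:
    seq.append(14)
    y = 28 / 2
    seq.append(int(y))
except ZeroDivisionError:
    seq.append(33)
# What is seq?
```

Step-by-step execution trace:
1. try: `seq.append(14)` → seq = [14].
2. `y = 28 / 2` → y = 14.0. No exception raised.
3. `seq.append(int(y))` → seq = [14, 14].
4. `except ZeroDivisionError` is skipped (no exception was raised).
Result: [14, 14]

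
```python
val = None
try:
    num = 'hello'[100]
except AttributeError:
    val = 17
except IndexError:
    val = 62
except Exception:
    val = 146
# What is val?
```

Step-by-step execution trace:
1. `num = 'hello'[100]` raises IndexError.
2. `except AttributeError` does not match IndexError; skipped.
3. `except IndexError` matches → val = 62.
4. Remaining except clauses are skipped.
Result: 62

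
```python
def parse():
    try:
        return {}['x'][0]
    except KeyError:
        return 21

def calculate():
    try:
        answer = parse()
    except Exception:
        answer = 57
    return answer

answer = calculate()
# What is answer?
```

Step-by-step execution trace:
1. `calculate()` calls `parse()`.
2. In parse: `{}['x'][0]` raises KeyError; `except KeyError` catches it → returns 21.
3. In calculate: `answer = parse()` → answer = 21. No exception reaches calculate.
4. `except Exception` is skipped; calculate returns 21.
5. answer = 21.
Result: 21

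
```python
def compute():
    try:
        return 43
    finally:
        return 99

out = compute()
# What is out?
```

Step-by-step execution trace:
1. `compute()` enters try: `return 43` sets pending return value 43.
2. Before returning, `finally: return 99` runs and overrides the pending return.
3. compute() returns 99 → out = 99.
Result: 99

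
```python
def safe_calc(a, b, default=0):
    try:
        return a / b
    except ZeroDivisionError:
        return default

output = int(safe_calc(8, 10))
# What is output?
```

Step-by-step execution trace:
1. `safe_calc(8, 10)` enters try: `return 8 / 10` → returns 0.8. No exception raised.
2. `except ZeroDivisionError` is skipped.
3. `int(0.8)` → 0 → output = 0.
Result: 0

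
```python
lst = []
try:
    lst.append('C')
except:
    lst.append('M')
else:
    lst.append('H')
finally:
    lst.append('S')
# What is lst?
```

Step-by-step execution trace:
1. try: `lst.append('C')` → lst = ['C']. No exception raised.
2. `except` is skipped.
3. `else` runs: `lst.append('H')` → lst = ['C', 'H'].
4. `finally` always runs: `lst.append('S')` → lst = ['C', 'H', 'S'].
Result: ['C', 'H', 'S']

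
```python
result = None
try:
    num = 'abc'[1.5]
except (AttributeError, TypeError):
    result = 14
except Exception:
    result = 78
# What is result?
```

Step-by-step execution trace:
1. `num = 'abc'[1.5]` raises TypeError.
2. `except (AttributeError, TypeError)` matches (TypeError is in the tuple) → result = 14.
3. `except Exception` is not reached.
Result: 14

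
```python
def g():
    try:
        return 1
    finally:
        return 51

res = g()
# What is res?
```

Step-by-step execution trace:
1. `g()` enters try: `return 1` sets pending return value 1.
2. Before returning, `finally: return 51` runs and overrides the pending return.
3. g() returns 51 → res = 51.
Result: 51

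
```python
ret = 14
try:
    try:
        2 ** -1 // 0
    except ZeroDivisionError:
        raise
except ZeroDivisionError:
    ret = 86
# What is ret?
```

Step-by-step execution trace:
1. Inner try: `2 ** -1 // 0` raises ZeroDivisionError.
2. Inner `except ZeroDivisionError` matches; bare `raise` re-raises the same ZeroDivisionError.
3. Outer `except ZeroDivisionError` matches → ret = 86.
Result: 86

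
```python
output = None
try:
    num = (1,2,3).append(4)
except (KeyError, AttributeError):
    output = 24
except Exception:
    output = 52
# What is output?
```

Step-by-step execution trace:
1. `num = (1,2,3).append(4)` raises AttributeError.
2. `except (KeyError, AttributeError)` matches (AttributeError is in the tuple) → output = 24.
3. `except Exception` is not reached.
Result: 24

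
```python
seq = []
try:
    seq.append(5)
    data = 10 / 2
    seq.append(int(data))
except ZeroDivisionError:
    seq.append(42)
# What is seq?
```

Step-by-step execution trace:
1. try: `seq.append(5)` → seq = [5].
2. `data = 10 / 2` → data = 5.0. No exception raised.
3. `seq.append(int(data))` → seq = [5, 5].
4. `except ZeroDivisionError` is skipped (no exception was raised).
Result: [5, 5]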